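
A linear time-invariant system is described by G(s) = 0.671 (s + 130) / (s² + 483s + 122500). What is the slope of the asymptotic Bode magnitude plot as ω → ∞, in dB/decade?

-20 dB/decade

With 1 zero and 2 poles, the high-frequency asymptotic slope is 20 × (1 − 2) = -20 dB/decade.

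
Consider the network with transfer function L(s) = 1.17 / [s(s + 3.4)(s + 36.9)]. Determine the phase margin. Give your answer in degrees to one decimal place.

89.8°

Gain crossover: |L(jω)| = 1 at ω ≈ 0.00933 rad s⁻¹.
∠L(j0.00933) = −90° − arctan(0.00933/3.4) − arctan(0.00933/36.9) ≈ -90.17°
PM = 180° + (-90.17°) = 89.83°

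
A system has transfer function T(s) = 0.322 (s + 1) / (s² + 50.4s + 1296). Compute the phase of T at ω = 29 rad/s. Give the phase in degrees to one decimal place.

15.3 deg

∠(j29 + 1) = arctan(29/1) = 88.03°
∠[(j29)² + 50.4(j29) + 1296] = ∠[455 + j1461.6] = 72.71°
∠T(j29) = 88.03° − 72.71° = 15.32°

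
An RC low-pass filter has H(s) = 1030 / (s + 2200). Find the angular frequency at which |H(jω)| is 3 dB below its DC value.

For a single-pole low-pass, the −3 dB point is at the pole: ω = 2200 rad/s.

2200 rad/s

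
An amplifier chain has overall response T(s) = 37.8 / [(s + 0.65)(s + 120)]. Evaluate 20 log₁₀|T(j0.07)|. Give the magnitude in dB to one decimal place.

-6.3 dB

|j0.07 + 0.65| = √(0.07² + 0.65²) = 0.6538
|j0.07 + 120| = √(0.07² + 120²) = 120
|T(j0.07)| = 37.8 / (0.6538 × 120) = 0.48183
20 log₁₀(0.48183) = -6.34 dB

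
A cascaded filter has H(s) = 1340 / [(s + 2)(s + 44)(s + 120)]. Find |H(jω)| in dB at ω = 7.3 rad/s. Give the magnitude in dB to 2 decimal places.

|j7.3 + 2| = √(7.3² + 2²) = 7.569
|j7.3 + 44| = √(7.3² + 44²) = 44.6
|j7.3 + 120| = √(7.3² + 120²) = 120.2
|H(j7.3)| = 1340 / (7.569 × 44.6 × 120.2) = 0.033017
20 log₁₀(0.033017) = -29.625 dB

-29.63 dB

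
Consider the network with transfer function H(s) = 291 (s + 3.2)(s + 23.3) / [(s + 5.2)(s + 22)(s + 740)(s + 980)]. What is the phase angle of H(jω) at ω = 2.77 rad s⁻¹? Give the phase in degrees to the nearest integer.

12°

∠(j2.77 + 3.2) = arctan(2.77/3.2) = 40.88°
∠(j2.77 + 23.3) = arctan(2.77/23.3) = 6.78°
∠(j2.77 + 5.2) = arctan(2.77/5.2) = 28.04°
∠(j2.77 + 22) = arctan(2.77/22) = 7.18°
∠(j2.77 + 740) = arctan(2.77/740) = 0.21°
∠(j2.77 + 980) = arctan(2.77/980) = 0.16°
∠H(j2.77) = 40.88° + 6.78° − (28.04° + 7.18° + 0.21° + 0.16°) = 12.06°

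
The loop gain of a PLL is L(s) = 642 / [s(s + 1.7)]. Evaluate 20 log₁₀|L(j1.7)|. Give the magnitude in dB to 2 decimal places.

43.92 dB

|j1.7 + 1.7| = √(1.7² + 1.7²) = 2.404
|j1.7| = 1.7
|L(j1.7)| = 642 / (2.404 × 1.7) = 157.08
20 log₁₀(157.08) = 43.922 dB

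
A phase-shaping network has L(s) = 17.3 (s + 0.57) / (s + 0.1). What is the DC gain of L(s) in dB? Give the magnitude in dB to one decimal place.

39.9 dB

L(0) = 17.3 × 0.57 / 0.1 = 98.61
20 log₁₀(98.61) = 39.88 dB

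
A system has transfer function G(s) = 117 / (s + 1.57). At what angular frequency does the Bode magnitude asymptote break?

1.57 rad/s

The single real pole at s = −1.57 gives a corner at ω = 1.57 rad/s.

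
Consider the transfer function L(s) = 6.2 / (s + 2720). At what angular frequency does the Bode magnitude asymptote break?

The single real pole at s = −2720 gives a corner at ω = 2720 rad/sec.

2720 rad/sec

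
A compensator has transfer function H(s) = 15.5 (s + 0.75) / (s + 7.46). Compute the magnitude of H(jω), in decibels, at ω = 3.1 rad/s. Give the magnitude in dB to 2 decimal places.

|j3.1 + 0.75| = √(3.1² + 0.75²) = 3.189
|j3.1 + 7.46| = √(3.1² + 7.46²) = 8.078
|H(j3.1)| = 15.5 × 3.189 / 8.078 = 6.1195
20 log₁₀(6.1195) = 15.734 dB

15.73 dB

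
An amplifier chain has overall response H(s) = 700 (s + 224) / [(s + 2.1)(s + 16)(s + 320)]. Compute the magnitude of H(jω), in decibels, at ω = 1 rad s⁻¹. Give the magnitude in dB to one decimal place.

22.4 dB

|j1 + 224| = √(1² + 224²) = 224
|j1 + 2.1| = √(1² + 2.1²) = 2.326
|j1 + 16| = √(1² + 16²) = 16.03
|j1 + 320| = √(1² + 320²) = 320
|H(j1)| = 700 × 224 / (2.326 × 16.03 × 320) = 13.141
20 log₁₀(13.141) = 22.37 dB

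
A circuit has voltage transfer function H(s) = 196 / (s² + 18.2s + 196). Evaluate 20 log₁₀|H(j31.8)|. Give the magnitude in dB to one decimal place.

|(j31.8)² + 18.2(j31.8) + 196| = |-815.24 + j578.76| = 999.8
|H(j31.8)| = 196 / 999.8 = 0.19604
20 log₁₀(0.19604) = -14.15 dB

-14.2 dB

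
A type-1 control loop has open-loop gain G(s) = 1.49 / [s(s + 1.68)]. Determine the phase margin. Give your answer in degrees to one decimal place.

Gain crossover: |G(jω)| = 1 at ω ≈ 0.801 rad/s.
∠G(j0.801) = −90° − arctan(0.801/1.68) ≈ -115.48°
PM = 180° + (-115.48°) = 64.52°

64.5 deg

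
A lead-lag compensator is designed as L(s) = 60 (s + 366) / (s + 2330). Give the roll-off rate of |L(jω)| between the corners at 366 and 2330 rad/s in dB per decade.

20 dB/decade

In this band the factors already past their corner are: zero at 366; net slope = 20 dB/decade.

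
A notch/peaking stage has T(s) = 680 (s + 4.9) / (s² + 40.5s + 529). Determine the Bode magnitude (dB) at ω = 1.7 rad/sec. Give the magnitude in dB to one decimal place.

16.5 dB

|j1.7 + 4.9| = √(1.7² + 4.9²) = 5.187
|(j1.7)² + 40.5(j1.7) + 529| = |526.11 + j68.85| = 530.6
|T(j1.7)| = 680 × 5.187 / 530.6 = 6.6469
20 log₁₀(6.6469) = 16.45 dB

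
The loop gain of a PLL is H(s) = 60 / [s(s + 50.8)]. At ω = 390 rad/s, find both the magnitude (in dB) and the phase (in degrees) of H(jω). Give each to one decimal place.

|H| = -68.2 dB, ∠H = -172.6 deg

|j390 + 50.8| = √(390² + 50.8²) = 393.3
|j390| = 390
|H(j390)| = 60 / (393.3 × 390) = 0.00039117
20 log₁₀(0.00039117) = -68.15 dB
∠(j390 + 50.8) = arctan(390/50.8) = 82.58°
∠(j390) = 90.00°
∠H(j390) = − (82.58° + 90.00°) = -172.58°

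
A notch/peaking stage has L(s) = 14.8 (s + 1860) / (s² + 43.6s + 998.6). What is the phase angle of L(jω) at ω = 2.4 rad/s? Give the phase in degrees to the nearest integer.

-6°

∠(j2.4 + 1860) = arctan(2.4/1860) = 0.07°
∠[(j2.4)² + 43.6(j2.4) + 998.6] = ∠[992.84 + j104.64] = 6.02°
∠L(j2.4) = 0.07° − 6.02° = -5.94°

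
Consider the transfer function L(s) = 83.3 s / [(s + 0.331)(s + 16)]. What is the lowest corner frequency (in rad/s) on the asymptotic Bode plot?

Break frequencies occur at each pole and zero magnitude: 0.331 rad/s, 16 rad/s.
The lowest is 0.331 rad/s.

0.331 rad/s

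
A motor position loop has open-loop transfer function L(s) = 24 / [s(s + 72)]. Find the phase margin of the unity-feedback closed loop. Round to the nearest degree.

90°

Gain crossover: |L(jω)| = 1 at ω ≈ 0.333 rad/s.
∠L(j0.333) = −90° − arctan(0.333/72) ≈ -90.27°
PM = 180° + (-90.27°) = 89.73°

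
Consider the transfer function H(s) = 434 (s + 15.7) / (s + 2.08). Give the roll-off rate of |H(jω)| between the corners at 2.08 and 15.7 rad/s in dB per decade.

In this band the factors already past their corner are: pole at 2.08; net slope = -20 dB/decade.

-20 dB/decade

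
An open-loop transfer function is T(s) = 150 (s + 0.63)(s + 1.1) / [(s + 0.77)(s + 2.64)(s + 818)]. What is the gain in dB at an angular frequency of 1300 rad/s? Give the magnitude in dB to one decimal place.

-20.2 dB

|j1300 + 0.63| = √(1300² + 0.63²) = 1300
|j1300 + 1.1| = √(1300² + 1.1²) = 1300
|j1300 + 0.77| = √(1300² + 0.77²) = 1300
|j1300 + 2.64| = √(1300² + 2.64²) = 1300
|j1300 + 818| = √(1300² + 818²) = 1536
|T(j1300)| = 150 × 1300 × 1300 / (1300 × 1300 × 1536) = 0.09766
20 log₁₀(0.09766) = -20.21 dB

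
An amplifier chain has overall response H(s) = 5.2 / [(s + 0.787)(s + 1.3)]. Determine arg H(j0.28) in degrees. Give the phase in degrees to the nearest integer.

-32°

∠(j0.28 + 0.787) = arctan(0.28/0.787) = 19.58°
∠(j0.28 + 1.3) = arctan(0.28/1.3) = 12.15°
∠H(j0.28) = − (19.58° + 12.15°) = -31.74°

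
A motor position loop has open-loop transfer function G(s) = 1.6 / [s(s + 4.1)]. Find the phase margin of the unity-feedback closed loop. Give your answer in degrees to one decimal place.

Gain crossover: |G(jω)| = 1 at ω ≈ 0.389 rad/s.
∠G(j0.389) = −90° − arctan(0.389/4.1) ≈ -95.41°
PM = 180° + (-95.41°) = 84.59°

84.6°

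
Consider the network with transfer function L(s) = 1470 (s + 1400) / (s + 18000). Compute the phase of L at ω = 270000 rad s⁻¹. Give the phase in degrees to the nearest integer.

∠(j270000 + 1400) = arctan(270000/1400) = 89.70°
∠(j270000 + 18000) = arctan(270000/18000) = 86.19°
∠L(j270000) = 89.70° − 86.19° = 3.52°

4 deg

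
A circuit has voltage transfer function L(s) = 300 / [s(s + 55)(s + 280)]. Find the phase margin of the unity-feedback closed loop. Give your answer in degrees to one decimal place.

90.0°

Gain crossover: |L(jω)| = 1 at ω ≈ 0.0195 rad/s.
∠L(j0.0195) = −90° − arctan(0.0195/55) − arctan(0.0195/280) ≈ -90.02°
PM = 180° + (-90.02°) = 89.98°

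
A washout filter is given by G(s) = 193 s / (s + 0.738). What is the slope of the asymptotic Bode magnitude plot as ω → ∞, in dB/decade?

With 1 zero and 1 pole, the high-frequency asymptotic slope is 20 × (1 − 1) = 0 dB/decade.

0 dB/decade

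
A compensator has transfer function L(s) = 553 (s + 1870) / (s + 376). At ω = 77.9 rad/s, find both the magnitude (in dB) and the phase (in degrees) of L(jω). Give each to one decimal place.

|L| = 68.6 dB, ∠L = -9.3 deg

|j77.9 + 1870| = √(77.9² + 1870²) = 1872
|j77.9 + 376| = √(77.9² + 376²) = 384
|L(j77.9)| = 553 × 1872 / 384 = 2695.4
20 log₁₀(2695.4) = 68.61 dB
∠(j77.9 + 1870) = arctan(77.9/1870) = 2.39°
∠(j77.9 + 376) = arctan(77.9/376) = 11.70°
∠L(j77.9) = 2.39° − 11.70° = -9.32°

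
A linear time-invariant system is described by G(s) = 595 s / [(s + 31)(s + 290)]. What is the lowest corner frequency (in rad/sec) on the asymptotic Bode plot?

31 rad/sec

Break frequencies occur at each pole and zero magnitude: 31 rad/sec, 290 rad/sec.
The lowest is 31 rad/sec.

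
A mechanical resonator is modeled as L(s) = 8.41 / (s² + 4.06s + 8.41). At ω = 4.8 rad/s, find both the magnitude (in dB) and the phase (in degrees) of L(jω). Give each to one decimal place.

|L| = -9.2 dB, ∠L = -126.9°

|(j4.8)² + 4.06(j4.8) + 8.41| = |-14.63 + j19.488| = 24.37
|L(j4.8)| = 8.41 / 24.37 = 0.34512
20 log₁₀(0.34512) = -9.24 dB
∠[(j4.8)² + 4.06(j4.8) + 8.41] = ∠[-14.63 + j19.488] = 126.90°
∠L(j4.8) = −126.90° = -126.90°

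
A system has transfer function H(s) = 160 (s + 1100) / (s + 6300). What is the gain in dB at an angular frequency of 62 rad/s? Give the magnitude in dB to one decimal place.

28.9 dB

|j62 + 1100| = √(62² + 1100²) = 1102
|j62 + 6300| = √(62² + 6300²) = 6300
|H(j62)| = 160 × 1102 / 6300 = 27.979
20 log₁₀(27.979) = 28.94 dB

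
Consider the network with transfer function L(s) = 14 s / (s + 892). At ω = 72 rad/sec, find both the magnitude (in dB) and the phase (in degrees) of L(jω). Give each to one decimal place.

|L| = 1.0 dB, ∠L = 85.4°

|j72| = 72
|j72 + 892| = √(72² + 892²) = 894.9
|L(j72)| = 14 × 72 / 894.9 = 1.1264
20 log₁₀(1.1264) = 1.03 dB
∠(j72) = 90.00°
∠(j72 + 892) = arctan(72/892) = 4.61°
∠L(j72) = 90.00° − 4.61° = 85.39°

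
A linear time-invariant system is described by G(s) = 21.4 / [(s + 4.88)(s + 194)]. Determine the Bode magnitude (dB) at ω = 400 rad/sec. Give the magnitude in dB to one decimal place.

-78.4 dB

|j400 + 4.88| = √(400² + 4.88²) = 400
|j400 + 194| = √(400² + 194²) = 444.6
|G(j400)| = 21.4 / (400 × 444.6) = 0.00012033
20 log₁₀(0.00012033) = -78.39 dB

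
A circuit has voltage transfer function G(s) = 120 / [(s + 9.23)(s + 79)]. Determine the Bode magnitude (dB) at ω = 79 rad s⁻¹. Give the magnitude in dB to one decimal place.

|j79 + 9.23| = √(79² + 9.23²) = 79.54
|j79 + 79| = √(79² + 79²) = 111.7
|G(j79)| = 120 / (79.54 × 111.7) = 0.013504
20 log₁₀(0.013504) = -37.39 dB

-37.4 dB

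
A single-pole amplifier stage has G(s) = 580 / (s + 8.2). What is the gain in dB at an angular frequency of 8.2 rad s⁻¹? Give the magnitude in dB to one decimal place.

34.0 dB

|j8.2 + 8.2| = √(8.2² + 8.2²) = 11.6
|G(j8.2)| = 580 / 11.6 = 50.015
20 log₁₀(50.015) = 33.98 dB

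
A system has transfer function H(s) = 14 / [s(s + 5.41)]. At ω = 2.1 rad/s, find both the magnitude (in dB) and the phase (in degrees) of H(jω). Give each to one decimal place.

|H| = 1.2 dB, ∠H = -111.2 deg

|j2.1 + 5.41| = √(2.1² + 5.41²) = 5.803
|j2.1| = 2.1
|H(j2.1)| = 14 / (5.803 × 2.1) = 1.1488
20 log₁₀(1.1488) = 1.20 dB
∠(j2.1 + 5.41) = arctan(2.1/5.41) = 21.21°
∠(j2.1) = 90.00°
∠H(j2.1) = − (21.21° + 90.00°) = -111.21°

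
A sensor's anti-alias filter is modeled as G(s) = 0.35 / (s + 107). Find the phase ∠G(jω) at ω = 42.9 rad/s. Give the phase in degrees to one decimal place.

-21.8°

∠(j42.9 + 107) = arctan(42.9/107) = 21.85°
∠G(j42.9) = −21.85° = -21.85°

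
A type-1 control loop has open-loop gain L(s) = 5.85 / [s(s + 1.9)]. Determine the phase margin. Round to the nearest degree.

Gain crossover: |L(jω)| = 1 at ω ≈ 2.08 rad/s.
∠L(j2.08) = −90° − arctan(2.08/1.9) ≈ -137.56°
PM = 180° + (-137.56°) = 42.44°

42 deg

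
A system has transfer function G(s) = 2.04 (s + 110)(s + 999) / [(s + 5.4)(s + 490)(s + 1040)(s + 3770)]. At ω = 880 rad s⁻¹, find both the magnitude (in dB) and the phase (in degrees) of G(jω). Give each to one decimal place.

|G| = -125.8 dB, ∠G = -79.7°

|j880 + 110| = √(880² + 110²) = 886.8
|j880 + 999| = √(880² + 999²) = 1331
|j880 + 5.4| = √(880² + 5.4²) = 880
|j880 + 490| = √(880² + 490²) = 1007
|j880 + 1040| = √(880² + 1040²) = 1362
|j880 + 3770| = √(880² + 3770²) = 3871
|G(j880)| = 2.04 × 886.8 × 1331 / (880 × 1007 × 1362 × 3871) = 5.1522e-07
20 log₁₀(5.1522e-07) = -125.76 dB
∠(j880 + 110) = arctan(880/110) = 82.87°
∠(j880 + 999) = arctan(880/999) = 41.38°
∠(j880 + 5.4) = arctan(880/5.4) = 89.65°
∠(j880 + 490) = arctan(880/490) = 60.89°
∠(j880 + 1040) = arctan(880/1040) = 40.24°
∠(j880 + 3770) = arctan(880/3770) = 13.14°
∠G(j880) = 82.87° + 41.38° − (89.65° + 60.89° + 40.24° + 13.14°) = -79.66°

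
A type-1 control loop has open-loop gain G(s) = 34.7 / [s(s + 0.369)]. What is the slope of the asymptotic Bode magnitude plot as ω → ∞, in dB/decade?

-40 dB/decade

With 0 zeros and 2 poles, the high-frequency asymptotic slope is 20 × (0 − 2) = -40 dB/decade.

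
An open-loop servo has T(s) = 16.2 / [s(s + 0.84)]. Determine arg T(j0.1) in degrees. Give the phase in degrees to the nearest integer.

-97°

∠(j0.1 + 0.84) = arctan(0.1/0.84) = 6.79°
∠(j0.1) = 90.00°
∠T(j0.1) = − (6.79° + 90.00°) = -96.79°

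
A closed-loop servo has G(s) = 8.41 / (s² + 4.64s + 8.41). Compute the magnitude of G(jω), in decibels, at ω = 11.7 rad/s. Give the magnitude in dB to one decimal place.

-24.4 dB

|(j11.7)² + 4.64(j11.7) + 8.41| = |-128.48 + j54.288| = 139.5
|G(j11.7)| = 8.41 / 139.5 = 0.060296
20 log₁₀(0.060296) = -24.39 dB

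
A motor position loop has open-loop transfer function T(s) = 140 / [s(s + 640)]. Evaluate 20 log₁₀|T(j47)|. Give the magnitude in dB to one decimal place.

-46.7 dB

|j47 + 640| = √(47² + 640²) = 641.7
|j47| = 47
|T(j47)| = 140 / (641.7 × 47) = 0.0046418
20 log₁₀(0.0046418) = -46.67 dB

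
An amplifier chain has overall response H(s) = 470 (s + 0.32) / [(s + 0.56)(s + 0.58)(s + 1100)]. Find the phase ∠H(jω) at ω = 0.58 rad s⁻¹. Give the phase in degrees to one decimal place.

-29.9°

∠(j0.58 + 0.32) = arctan(0.58/0.32) = 61.11°
∠(j0.58 + 0.56) = arctan(0.58/0.56) = 46.01°
∠(j0.58 + 0.58) = arctan(0.58/0.58) = 45.00°
∠(j0.58 + 1100) = arctan(0.58/1100) = 0.03°
∠H(j0.58) = 61.11° − (46.01° + 45.00° + 0.03°) = -29.92°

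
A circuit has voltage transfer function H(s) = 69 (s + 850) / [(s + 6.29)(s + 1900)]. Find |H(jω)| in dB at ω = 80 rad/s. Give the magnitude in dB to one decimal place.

-8.3 dB

|j80 + 850| = √(80² + 850²) = 853.8
|j80 + 6.29| = √(80² + 6.29²) = 80.25
|j80 + 1900| = √(80² + 1900²) = 1902
|H(j80)| = 69 × 853.8 / (80.25 × 1902) = 0.38603
20 log₁₀(0.38603) = -8.27 dB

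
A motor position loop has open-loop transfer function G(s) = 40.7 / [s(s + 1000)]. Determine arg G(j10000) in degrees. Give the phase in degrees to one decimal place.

-174.3 deg

∠(j10000 + 1000) = arctan(10000/1000) = 84.29°
∠(j10000) = 90.00°
∠G(j10000) = − (84.29° + 90.00°) = -174.29°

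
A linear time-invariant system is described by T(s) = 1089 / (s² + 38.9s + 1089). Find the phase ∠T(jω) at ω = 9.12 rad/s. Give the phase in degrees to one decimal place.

∠[(j9.12)² + 38.9(j9.12) + 1089] = ∠[1005.8 + j354.77] = 19.43°
∠T(j9.12) = −19.43° = -19.43°

-19.4°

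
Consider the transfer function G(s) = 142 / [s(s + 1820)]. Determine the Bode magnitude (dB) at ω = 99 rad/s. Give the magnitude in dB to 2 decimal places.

-62.08 dB

|j99 + 1820| = √(99² + 1820²) = 1823
|j99| = 99
|G(j99)| = 142 / (1823 × 99) = 0.00078694
20 log₁₀(0.00078694) = -62.081 dB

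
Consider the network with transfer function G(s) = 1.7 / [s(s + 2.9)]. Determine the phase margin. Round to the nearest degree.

79°

Gain crossover: |G(jω)| = 1 at ω ≈ 0.575 rad s⁻¹.
∠G(j0.575) = −90° − arctan(0.575/2.9) ≈ -101.22°
PM = 180° + (-101.22°) = 78.78°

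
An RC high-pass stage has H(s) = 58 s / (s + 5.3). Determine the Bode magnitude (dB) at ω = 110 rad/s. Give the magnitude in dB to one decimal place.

|j110| = 110
|j110 + 5.3| = √(110² + 5.3²) = 110.1
|H(j110)| = 58 × 110 / 110.1 = 57.933
20 log₁₀(57.933) = 35.26 dB

35.3 dB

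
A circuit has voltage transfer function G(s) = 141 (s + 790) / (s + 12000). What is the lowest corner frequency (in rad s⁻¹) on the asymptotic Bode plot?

790 rad s⁻¹

Break frequencies occur at each pole and zero magnitude: 790 rad s⁻¹, 12000 rad s⁻¹.
The lowest is 790 rad s⁻¹.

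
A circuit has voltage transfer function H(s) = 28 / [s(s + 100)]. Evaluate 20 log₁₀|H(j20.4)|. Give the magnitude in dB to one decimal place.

-37.4 dB

|j20.4 + 100| = √(20.4² + 100²) = 102.1
|j20.4| = 20.4
|H(j20.4)| = 28 / (102.1 × 20.4) = 0.013449
20 log₁₀(0.013449) = -37.43 dB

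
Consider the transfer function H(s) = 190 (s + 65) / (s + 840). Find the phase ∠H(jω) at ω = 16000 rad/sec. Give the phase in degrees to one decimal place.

∠(j16000 + 65) = arctan(16000/65) = 89.77°
∠(j16000 + 840) = arctan(16000/840) = 86.99°
∠H(j16000) = 89.77° − 86.99° = 2.77°

2.8°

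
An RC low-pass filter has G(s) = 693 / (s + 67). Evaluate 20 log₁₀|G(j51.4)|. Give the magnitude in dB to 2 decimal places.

18.28 dB

|j51.4 + 67| = √(51.4² + 67²) = 84.45
|G(j51.4)| = 693 / 84.45 = 8.2065
20 log₁₀(8.2065) = 18.283 dB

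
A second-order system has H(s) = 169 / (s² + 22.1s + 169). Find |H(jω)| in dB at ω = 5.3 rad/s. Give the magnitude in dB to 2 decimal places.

-0.70 dB

|(j5.3)² + 22.1(j5.3) + 169| = |140.91 + j117.13| = 183.2
|H(j5.3)| = 169 / 183.2 = 0.92231
20 log₁₀(0.92231) = -0.702 dB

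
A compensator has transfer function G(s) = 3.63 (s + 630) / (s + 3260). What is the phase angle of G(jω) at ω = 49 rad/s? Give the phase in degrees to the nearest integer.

∠(j49 + 630) = arctan(49/630) = 4.45°
∠(j49 + 3260) = arctan(49/3260) = 0.86°
∠G(j49) = 4.45° − 0.86° = 3.59°

4°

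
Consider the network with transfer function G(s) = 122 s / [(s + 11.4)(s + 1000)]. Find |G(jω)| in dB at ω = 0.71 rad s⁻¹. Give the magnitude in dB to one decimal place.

|j0.71| = 0.71
|j0.71 + 11.4| = √(0.71² + 11.4²) = 11.42
|j0.71 + 1000| = √(0.71² + 1000²) = 1000
|G(j0.71)| = 122 × 0.71 / (11.42 × 1000) = 0.0075836
20 log₁₀(0.0075836) = -42.40 dB

-42.4 dB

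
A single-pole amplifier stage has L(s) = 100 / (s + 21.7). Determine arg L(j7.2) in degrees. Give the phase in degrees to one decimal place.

∠(j7.2 + 21.7) = arctan(7.2/21.7) = 18.36°
∠L(j7.2) = −18.36° = -18.36°

-18.4°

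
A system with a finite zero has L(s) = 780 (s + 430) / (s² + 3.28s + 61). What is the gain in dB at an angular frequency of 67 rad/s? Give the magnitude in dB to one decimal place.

37.7 dB

|j67 + 430| = √(67² + 430²) = 435.2
|(j67)² + 3.28(j67) + 61| = |-4428 + j219.76| = 4433
|L(j67)| = 780 × 435.2 / 4433 = 76.565
20 log₁₀(76.565) = 37.68 dB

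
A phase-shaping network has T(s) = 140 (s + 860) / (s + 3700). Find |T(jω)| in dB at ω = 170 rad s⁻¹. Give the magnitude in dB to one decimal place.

|j170 + 860| = √(170² + 860²) = 876.6
|j170 + 3700| = √(170² + 3700²) = 3704
|T(j170)| = 140 × 876.6 / 3704 = 33.135
20 log₁₀(33.135) = 30.41 dB

30.4 dB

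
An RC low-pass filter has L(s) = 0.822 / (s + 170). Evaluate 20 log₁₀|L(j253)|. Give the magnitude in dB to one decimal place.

-51.4 dB

|j253 + 170| = √(253² + 170²) = 304.8
|L(j253)| = 0.822 / 304.8 = 0.0026968
20 log₁₀(0.0026968) = -51.38 dB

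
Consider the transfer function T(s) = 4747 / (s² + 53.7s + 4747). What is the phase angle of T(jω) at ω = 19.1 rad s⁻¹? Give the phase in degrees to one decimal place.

∠[(j19.1)² + 53.7(j19.1) + 4747] = ∠[4382.2 + j1025.7] = 13.17°
∠T(j19.1) = −13.17° = -13.17°

-13.2°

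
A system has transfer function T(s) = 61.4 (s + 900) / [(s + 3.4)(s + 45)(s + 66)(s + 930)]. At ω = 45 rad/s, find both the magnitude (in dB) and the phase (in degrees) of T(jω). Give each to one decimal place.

|T| = -71.7 dB, ∠T = -164.9°

|j45 + 900| = √(45² + 900²) = 901.1
|j45 + 3.4| = √(45² + 3.4²) = 45.13
|j45 + 45| = √(45² + 45²) = 63.64
|j45 + 66| = √(45² + 66²) = 79.88
|j45 + 930| = √(45² + 930²) = 931.1
|T(j45)| = 61.4 × 901.1 / (45.13 × 63.64 × 79.88 × 931.1) = 0.00025903
20 log₁₀(0.00025903) = -71.73 dB
∠(j45 + 900) = arctan(45/900) = 2.86°
∠(j45 + 3.4) = arctan(45/3.4) = 85.68°
∠(j45 + 45) = arctan(45/45) = 45.00°
∠(j45 + 66) = arctan(45/66) = 34.29°
∠(j45 + 930) = arctan(45/930) = 2.77°
∠T(j45) = 2.86° − (85.68° + 45.00° + 34.29° + 2.77°) = -164.87°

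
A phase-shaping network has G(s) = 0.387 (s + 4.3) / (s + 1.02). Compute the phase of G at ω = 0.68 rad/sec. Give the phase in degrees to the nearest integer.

∠(j0.68 + 4.3) = arctan(0.68/4.3) = 8.99°
∠(j0.68 + 1.02) = arctan(0.68/1.02) = 33.69°
∠G(j0.68) = 8.99° − 33.69° = -24.70°

-25 deg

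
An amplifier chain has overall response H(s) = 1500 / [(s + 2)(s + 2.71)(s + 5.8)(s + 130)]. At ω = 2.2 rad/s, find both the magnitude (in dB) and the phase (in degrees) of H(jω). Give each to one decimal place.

|j2.2 + 2| = √(2.2² + 2²) = 2.973
|j2.2 + 2.71| = √(2.2² + 2.71²) = 3.491
|j2.2 + 5.8| = √(2.2² + 5.8²) = 6.203
|j2.2 + 130| = √(2.2² + 130²) = 130
|H(j2.2)| = 1500 / (2.973 × 3.491 × 6.203 × 130) = 0.1792
20 log₁₀(0.1792) = -14.93 dB
∠(j2.2 + 2) = arctan(2.2/2) = 47.73°
∠(j2.2 + 2.71) = arctan(2.2/2.71) = 39.07°
∠(j2.2 + 5.8) = arctan(2.2/5.8) = 20.77°
∠(j2.2 + 130) = arctan(2.2/130) = 0.97°
∠H(j2.2) = − (47.73° + 39.07° + 20.77° + 0.97°) = -108.54°

|H| = -14.9 dB, ∠H = -108.5 deg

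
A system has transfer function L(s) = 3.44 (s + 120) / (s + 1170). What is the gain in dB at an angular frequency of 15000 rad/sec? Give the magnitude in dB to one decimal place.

|j15000 + 120| = √(15000² + 120²) = 1.5e+04
|j15000 + 1170| = √(15000² + 1170²) = 1.505e+04
|L(j15000)| = 3.44 × 1.5e+04 / 1.505e+04 = 3.4297
20 log₁₀(3.4297) = 10.71 dB

10.7 dB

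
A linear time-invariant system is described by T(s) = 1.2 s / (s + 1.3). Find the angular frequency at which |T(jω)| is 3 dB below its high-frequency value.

For a single-pole high-pass, the −3 dB point is at the pole: ω = 1.3 rad/sec.

1.3 rad/sec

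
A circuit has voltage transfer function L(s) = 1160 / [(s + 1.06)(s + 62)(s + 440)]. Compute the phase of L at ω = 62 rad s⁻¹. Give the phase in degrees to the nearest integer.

-142 deg

∠(j62 + 1.06) = arctan(62/1.06) = 89.02°
∠(j62 + 62) = arctan(62/62) = 45.00°
∠(j62 + 440) = arctan(62/440) = 8.02°
∠L(j62) = − (89.02° + 45.00° + 8.02°) = -142.04°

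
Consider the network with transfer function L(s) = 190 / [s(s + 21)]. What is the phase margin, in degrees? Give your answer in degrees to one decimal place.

Gain crossover: |L(jω)| = 1 at ω ≈ 8.4 rad s⁻¹.
∠L(j8.4) = −90° − arctan(8.4/21) ≈ -111.80°
PM = 180° + (-111.80°) = 68.20°

68.2°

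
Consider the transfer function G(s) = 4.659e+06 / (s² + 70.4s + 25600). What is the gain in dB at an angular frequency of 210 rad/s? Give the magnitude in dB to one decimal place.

45.9 dB

|(j210)² + 70.4(j210) + 25600| = |-18500 + j14784| = 2.368e+04
|G(j210)| = 4.659e+06 / 2.368e+04 = 196.74
20 log₁₀(196.74) = 45.88 dB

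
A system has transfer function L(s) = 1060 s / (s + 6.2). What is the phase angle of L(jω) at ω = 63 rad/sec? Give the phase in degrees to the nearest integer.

∠(j63) = 90.00°
∠(j63 + 6.2) = arctan(63/6.2) = 84.38°
∠L(j63) = 90.00° − 84.38° = 5.62°

6 deg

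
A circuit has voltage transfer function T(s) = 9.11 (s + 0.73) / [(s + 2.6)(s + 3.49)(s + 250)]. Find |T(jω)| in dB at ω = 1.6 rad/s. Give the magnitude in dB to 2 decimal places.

-45.24 dB

|j1.6 + 0.73| = √(1.6² + 0.73²) = 1.759
|j1.6 + 2.6| = √(1.6² + 2.6²) = 3.053
|j1.6 + 3.49| = √(1.6² + 3.49²) = 3.839
|j1.6 + 250| = √(1.6² + 250²) = 250
|T(j1.6)| = 9.11 × 1.759 / (3.053 × 3.839 × 250) = 0.0054676
20 log₁₀(0.0054676) = -45.244 dB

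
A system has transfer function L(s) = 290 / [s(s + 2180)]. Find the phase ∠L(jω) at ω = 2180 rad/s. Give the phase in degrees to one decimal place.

∠(j2180 + 2180) = arctan(2180/2180) = 45.00°
∠(j2180) = 90.00°
∠L(j2180) = − (45.00° + 90.00°) = -135.00°

-135.0 deg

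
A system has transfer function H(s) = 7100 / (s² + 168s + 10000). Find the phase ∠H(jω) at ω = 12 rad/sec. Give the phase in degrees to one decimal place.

-11.6°

∠[(j12)² + 168(j12) + 10000] = ∠[9856 + j2016] = 11.56°
∠H(j12) = −11.56° = -11.56°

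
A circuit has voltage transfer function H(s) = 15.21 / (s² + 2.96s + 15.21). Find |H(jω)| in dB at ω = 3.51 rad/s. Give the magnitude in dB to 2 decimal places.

|(j3.51)² + 2.96(j3.51) + 15.21| = |2.8899 + j10.39| = 10.78
|H(j3.51)| = 15.21 / 10.78 = 1.4104
20 log₁₀(1.4104) = 2.987 dB

2.99 dB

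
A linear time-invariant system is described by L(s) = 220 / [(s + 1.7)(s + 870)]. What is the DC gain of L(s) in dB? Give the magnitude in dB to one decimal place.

-16.6 dB

L(0) = 220 / (1.7 × 870) = 0.14875
20 log₁₀(0.14875) = -16.55 dB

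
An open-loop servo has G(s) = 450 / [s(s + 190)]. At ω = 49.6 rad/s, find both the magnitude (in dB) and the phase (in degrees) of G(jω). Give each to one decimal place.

|j49.6 + 190| = √(49.6² + 190²) = 196.4
|j49.6| = 49.6
|G(j49.6)| = 450 / (196.4 × 49.6) = 0.046202
20 log₁₀(0.046202) = -26.71 dB
∠(j49.6 + 190) = arctan(49.6/190) = 14.63°
∠(j49.6) = 90.00°
∠G(j49.6) = − (14.63° + 90.00°) = -104.63°

|G| = -26.7 dB, ∠G = -104.6°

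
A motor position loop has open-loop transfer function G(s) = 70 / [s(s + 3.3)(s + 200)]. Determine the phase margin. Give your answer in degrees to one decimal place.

Gain crossover: |G(jω)| = 1 at ω ≈ 0.106 rad/s.
∠G(j0.106) = −90° − arctan(0.106/3.3) − arctan(0.106/200) ≈ -91.87°
PM = 180° + (-91.87°) = 88.13°

88.1°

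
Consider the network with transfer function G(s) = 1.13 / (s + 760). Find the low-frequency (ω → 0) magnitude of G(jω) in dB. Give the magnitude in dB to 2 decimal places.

-56.55 dB

G(0) = 1.13 / 760 = 0.0014868
20 log₁₀(0.0014868) = -56.555 dB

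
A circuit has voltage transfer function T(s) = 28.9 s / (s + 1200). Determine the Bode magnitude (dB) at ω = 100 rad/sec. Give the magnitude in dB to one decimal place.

7.6 dB

|j100| = 100
|j100 + 1200| = √(100² + 1200²) = 1204
|T(j100)| = 28.9 × 100 / 1204 = 2.4
20 log₁₀(2.4) = 7.60 dB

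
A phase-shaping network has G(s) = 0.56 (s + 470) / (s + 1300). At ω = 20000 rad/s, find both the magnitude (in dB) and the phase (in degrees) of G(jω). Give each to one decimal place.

|G| = -5.1 dB, ∠G = 2.4 deg

|j20000 + 470| = √(20000² + 470²) = 2.001e+04
|j20000 + 1300| = √(20000² + 1300²) = 2.004e+04
|G(j20000)| = 0.56 × 2.001e+04 / 2.004e+04 = 0.55898
20 log₁₀(0.55898) = -5.05 dB
∠(j20000 + 470) = arctan(20000/470) = 88.65°
∠(j20000 + 1300) = arctan(20000/1300) = 86.28°
∠G(j20000) = 88.65° − 86.28° = 2.37°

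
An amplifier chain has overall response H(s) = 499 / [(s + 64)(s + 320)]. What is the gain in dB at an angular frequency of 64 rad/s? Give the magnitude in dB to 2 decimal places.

-35.45 dB

|j64 + 64| = √(64² + 64²) = 90.51
|j64 + 320| = √(64² + 320²) = 326.3
|H(j64)| = 499 / (90.51 × 326.3) = 0.016894
20 log₁₀(0.016894) = -35.445 dB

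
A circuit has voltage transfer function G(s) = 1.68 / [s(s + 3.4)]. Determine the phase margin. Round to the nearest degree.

82°

Gain crossover: |G(jω)| = 1 at ω ≈ 0.489 rad/s.
∠G(j0.489) = −90° − arctan(0.489/3.4) ≈ -98.19°
PM = 180° + (-98.19°) = 81.81°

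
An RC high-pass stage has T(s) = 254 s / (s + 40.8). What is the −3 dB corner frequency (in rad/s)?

For a single-pole high-pass, the −3 dB point is at the pole: ω = 40.8 rad/s.

40.8 rad/s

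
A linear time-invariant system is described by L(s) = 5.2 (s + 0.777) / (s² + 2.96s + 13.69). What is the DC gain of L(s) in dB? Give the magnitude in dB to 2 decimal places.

-10.60 dB

L(0) = 5.2 × 0.777 / 13.69 = 0.29514
20 log₁₀(0.29514) = -10.600 dB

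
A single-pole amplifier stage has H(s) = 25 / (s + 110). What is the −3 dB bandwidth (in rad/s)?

110 rad/s

For a single-pole low-pass, the −3 dB point is at the pole: ω = 110 rad/s.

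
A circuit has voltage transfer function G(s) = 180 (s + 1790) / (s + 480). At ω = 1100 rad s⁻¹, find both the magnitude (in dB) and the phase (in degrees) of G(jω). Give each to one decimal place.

|j1100 + 1790| = √(1100² + 1790²) = 2101
|j1100 + 480| = √(1100² + 480²) = 1200
|G(j1100)| = 180 × 2101 / 1200 = 315.1
20 log₁₀(315.1) = 49.97 dB
∠(j1100 + 1790) = arctan(1100/1790) = 31.57°
∠(j1100 + 480) = arctan(1100/480) = 66.43°
∠G(j1100) = 31.57° − 66.43° = -34.85°

|G| = 50.0 dB, ∠G = -34.9 deg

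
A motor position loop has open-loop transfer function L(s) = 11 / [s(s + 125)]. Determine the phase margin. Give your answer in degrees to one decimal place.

90.0°

Gain crossover: |L(jω)| = 1 at ω ≈ 0.088 rad/s.
∠L(j0.088) = −90° − arctan(0.088/125) ≈ -90.04°
PM = 180° + (-90.04°) = 89.96°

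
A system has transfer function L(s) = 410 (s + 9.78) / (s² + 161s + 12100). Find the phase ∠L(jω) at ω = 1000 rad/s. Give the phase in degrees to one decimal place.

∠(j1000 + 9.78) = arctan(1000/9.78) = 89.44°
∠[(j1000)² + 161(j1000) + 12100] = ∠[-9.879e+05 + j1.61e+05] = 170.74°
∠L(j1000) = 89.44° − 170.74° = -81.30°

-81.3°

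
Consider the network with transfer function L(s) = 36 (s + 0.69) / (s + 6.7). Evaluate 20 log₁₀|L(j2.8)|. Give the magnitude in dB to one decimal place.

23.1 dB

|j2.8 + 0.69| = √(2.8² + 0.69²) = 2.884
|j2.8 + 6.7| = √(2.8² + 6.7²) = 7.262
|L(j2.8)| = 36 × 2.884 / 7.262 = 14.297
20 log₁₀(14.297) = 23.10 dB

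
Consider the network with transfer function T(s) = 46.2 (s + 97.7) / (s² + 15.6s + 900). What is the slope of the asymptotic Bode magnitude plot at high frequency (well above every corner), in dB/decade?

With 1 zero and 2 poles, the high-frequency asymptotic slope is 20 × (1 − 2) = -20 dB/decade.

-20 dB/decade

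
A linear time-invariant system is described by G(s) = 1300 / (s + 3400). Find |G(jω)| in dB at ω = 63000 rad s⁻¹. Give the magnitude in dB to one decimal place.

-33.7 dB

|j63000 + 3400| = √(63000² + 3400²) = 6.309e+04
|G(j63000)| = 1300 / 6.309e+04 = 0.020605
20 log₁₀(0.020605) = -33.72 dB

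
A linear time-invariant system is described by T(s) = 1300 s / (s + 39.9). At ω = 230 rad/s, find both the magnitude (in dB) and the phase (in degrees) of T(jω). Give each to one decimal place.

|j230| = 230
|j230 + 39.9| = √(230² + 39.9²) = 233.4
|T(j230)| = 1300 × 230 / 233.4 = 1280.9
20 log₁₀(1280.9) = 62.15 dB
∠(j230) = 90.00°
∠(j230 + 39.9) = arctan(230/39.9) = 80.16°
∠T(j230) = 90.00° − 80.16° = 9.84°

|T| = 62.2 dB, ∠T = 9.8°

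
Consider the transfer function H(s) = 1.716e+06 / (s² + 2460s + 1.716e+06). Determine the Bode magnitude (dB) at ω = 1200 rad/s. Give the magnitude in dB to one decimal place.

|(j1200)² + 2460(j1200) + 1.716e+06| = |2.76e+05 + j2.952e+06| = 2.965e+06
|H(j1200)| = 1.716e+06 / 2.965e+06 = 0.57878
20 log₁₀(0.57878) = -4.75 dB

-4.7 dB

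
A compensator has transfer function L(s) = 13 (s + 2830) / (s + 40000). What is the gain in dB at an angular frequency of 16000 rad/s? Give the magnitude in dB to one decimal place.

13.8 dB

|j16000 + 2830| = √(16000² + 2830²) = 1.625e+04
|j16000 + 40000| = √(16000² + 40000²) = 4.308e+04
|L(j16000)| = 13 × 1.625e+04 / 4.308e+04 = 4.903
20 log₁₀(4.903) = 13.81 dB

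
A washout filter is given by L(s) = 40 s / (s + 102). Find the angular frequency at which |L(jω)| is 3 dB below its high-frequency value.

For a single-pole high-pass, the −3 dB point is at the pole: ω = 102 rad/sec.

102 rad/sec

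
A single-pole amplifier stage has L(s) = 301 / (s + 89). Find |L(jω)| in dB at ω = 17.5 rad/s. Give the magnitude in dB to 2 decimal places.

10.42 dB

|j17.5 + 89| = √(17.5² + 89²) = 90.7
|L(j17.5)| = 301 / 90.7 = 3.3185
20 log₁₀(3.3185) = 10.419 dB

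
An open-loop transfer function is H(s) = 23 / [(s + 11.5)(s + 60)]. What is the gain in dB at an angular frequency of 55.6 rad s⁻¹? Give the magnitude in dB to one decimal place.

-46.1 dB

|j55.6 + 11.5| = √(55.6² + 11.5²) = 56.78
|j55.6 + 60| = √(55.6² + 60²) = 81.8
|H(j55.6)| = 23 / (56.78 × 81.8) = 0.0049522
20 log₁₀(0.0049522) = -46.10 dB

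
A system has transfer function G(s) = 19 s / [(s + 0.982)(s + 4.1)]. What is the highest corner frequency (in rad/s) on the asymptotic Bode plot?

Break frequencies occur at each pole and zero magnitude: 0.982 rad/s, 4.1 rad/s.
The highest is 4.1 rad/s.

4.1 rad/s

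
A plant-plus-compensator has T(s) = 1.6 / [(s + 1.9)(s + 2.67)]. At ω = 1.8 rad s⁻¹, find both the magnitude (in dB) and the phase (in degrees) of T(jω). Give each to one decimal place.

|T| = -14.4 dB, ∠T = -77.4°

|j1.8 + 1.9| = √(1.8² + 1.9²) = 2.617
|j1.8 + 2.67| = √(1.8² + 2.67²) = 3.22
|T(j1.8)| = 1.6 / (2.617 × 3.22) = 0.18985
20 log₁₀(0.18985) = -14.43 dB
∠(j1.8 + 1.9) = arctan(1.8/1.9) = 43.45°
∠(j1.8 + 2.67) = arctan(1.8/2.67) = 33.99°
∠T(j1.8) = − (43.45° + 33.99°) = -77.44°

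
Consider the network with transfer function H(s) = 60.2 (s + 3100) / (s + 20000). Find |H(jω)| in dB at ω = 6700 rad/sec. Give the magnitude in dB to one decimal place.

|j6700 + 3100| = √(6700² + 3100²) = 7382
|j6700 + 20000| = √(6700² + 20000²) = 2.109e+04
|H(j6700)| = 60.2 × 7382 / 2.109e+04 = 21.07
20 log₁₀(21.07) = 26.47 dB

26.5 dB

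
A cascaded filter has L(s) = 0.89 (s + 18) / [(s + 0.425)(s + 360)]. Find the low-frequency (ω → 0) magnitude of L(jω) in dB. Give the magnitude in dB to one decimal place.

L(0) = 0.89 × 18 / (0.425 × 360) = 0.10471
20 log₁₀(0.10471) = -19.60 dB

-19.6 dB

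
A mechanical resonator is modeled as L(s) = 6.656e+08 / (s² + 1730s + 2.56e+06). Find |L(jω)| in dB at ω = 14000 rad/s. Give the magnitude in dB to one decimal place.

|(j14000)² + 1730(j14000) + 2.56e+06| = |-1.9344e+08 + j2.422e+07| = 1.95e+08
|L(j14000)| = 6.656e+08 / 1.95e+08 = 3.4142
20 log₁₀(3.4142) = 10.67 dB

10.7 dB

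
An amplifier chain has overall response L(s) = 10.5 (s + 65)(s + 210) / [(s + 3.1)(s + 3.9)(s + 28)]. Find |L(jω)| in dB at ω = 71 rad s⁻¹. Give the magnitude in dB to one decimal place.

-4.7 dB

|j71 + 65| = √(71² + 65²) = 96.26
|j71 + 210| = √(71² + 210²) = 221.7
|j71 + 3.1| = √(71² + 3.1²) = 71.07
|j71 + 3.9| = √(71² + 3.9²) = 71.11
|j71 + 28| = √(71² + 28²) = 76.32
|L(j71)| = 10.5 × 96.26 × 221.7 / (71.07 × 71.11 × 76.32) = 0.58093
20 log₁₀(0.58093) = -4.72 dB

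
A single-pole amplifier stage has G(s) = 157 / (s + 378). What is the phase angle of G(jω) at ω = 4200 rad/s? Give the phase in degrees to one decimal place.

-84.9°

∠(j4200 + 378) = arctan(4200/378) = 84.86°
∠G(j4200) = −84.86° = -84.86°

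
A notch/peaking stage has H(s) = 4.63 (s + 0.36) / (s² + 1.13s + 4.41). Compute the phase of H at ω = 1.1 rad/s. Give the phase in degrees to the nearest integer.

∠(j1.1 + 0.36) = arctan(1.1/0.36) = 71.88°
∠[(j1.1)² + 1.13(j1.1) + 4.41] = ∠[3.2 + j1.243] = 21.23°
∠H(j1.1) = 71.88° − 21.23° = 50.65°

51°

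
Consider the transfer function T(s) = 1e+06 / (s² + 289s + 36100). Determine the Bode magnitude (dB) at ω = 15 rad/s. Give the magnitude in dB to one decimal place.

28.8 dB

|(j15)² + 289(j15) + 36100| = |35875 + j4335| = 3.614e+04
|T(j15)| = 1e+06 / 3.614e+04 = 27.673
20 log₁₀(27.673) = 28.84 dB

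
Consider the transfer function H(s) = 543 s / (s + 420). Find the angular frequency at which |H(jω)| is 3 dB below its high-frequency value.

420 rad/s

For a single-pole high-pass, the −3 dB point is at the pole: ω = 420 rad/s.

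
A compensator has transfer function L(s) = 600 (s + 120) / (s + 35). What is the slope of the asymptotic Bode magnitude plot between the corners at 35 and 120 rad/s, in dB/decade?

In this band the factors already past their corner are: pole at 35; net slope = -20 dB/decade.

-20 dB/decade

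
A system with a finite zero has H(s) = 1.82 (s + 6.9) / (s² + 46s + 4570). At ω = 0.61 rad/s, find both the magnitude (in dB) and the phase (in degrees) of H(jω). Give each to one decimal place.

|H| = -51.2 dB, ∠H = 4.7°

|j0.61 + 6.9| = √(0.61² + 6.9²) = 6.927
|(j0.61)² + 46(j0.61) + 4570| = |4569.6 + j28.06| = 4570
|H(j0.61)| = 1.82 × 6.927 / 4570 = 0.0027588
20 log₁₀(0.0027588) = -51.19 dB
∠(j0.61 + 6.9) = arctan(0.61/6.9) = 5.05°
∠[(j0.61)² + 46(j0.61) + 4570] = ∠[4569.6 + j28.06] = 0.35°
∠H(j0.61) = 5.05° − 0.35° = 4.70°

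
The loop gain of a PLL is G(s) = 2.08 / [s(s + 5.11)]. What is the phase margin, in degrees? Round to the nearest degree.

85°

Gain crossover: |G(jω)| = 1 at ω ≈ 0.406 rad/s.
∠G(j0.406) = −90° − arctan(0.406/5.11) ≈ -94.54°
PM = 180° + (-94.54°) = 85.46°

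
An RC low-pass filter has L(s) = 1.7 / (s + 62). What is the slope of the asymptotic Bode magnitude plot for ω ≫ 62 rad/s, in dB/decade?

With 0 zeros and 1 pole, the high-frequency asymptotic slope is 20 × (0 − 1) = -20 dB/decade.

-20 dB/decade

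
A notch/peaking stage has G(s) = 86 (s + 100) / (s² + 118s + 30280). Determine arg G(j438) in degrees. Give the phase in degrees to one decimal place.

∠(j438 + 100) = arctan(438/100) = 77.14°
∠[(j438)² + 118(j438) + 30280] = ∠[-1.6156e+05 + j51684] = 162.26°
∠G(j438) = 77.14° − 162.26° = -85.12°

-85.1 deg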